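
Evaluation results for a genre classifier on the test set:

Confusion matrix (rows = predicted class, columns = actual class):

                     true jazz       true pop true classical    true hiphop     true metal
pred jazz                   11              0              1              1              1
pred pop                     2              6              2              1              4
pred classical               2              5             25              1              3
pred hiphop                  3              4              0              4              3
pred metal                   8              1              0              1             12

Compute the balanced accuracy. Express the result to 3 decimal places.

Balanced accuracy = mean of per-class recall.
  jazz: recall = 11/26 = 0.4231
  pop: recall = 6/16 = 0.3750
  classical: recall = 25/28 = 0.8929
  hiphop: recall = 4/8 = 0.5000
  metal: recall = 12/23 = 0.5217
Mean = (0.4231 + 0.3750 + 0.8929 + 0.5000 + 0.5217) / 5 = 0.543

0.543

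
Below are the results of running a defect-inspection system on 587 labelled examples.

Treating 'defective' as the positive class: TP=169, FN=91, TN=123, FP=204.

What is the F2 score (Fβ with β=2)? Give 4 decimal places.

Fβ = (1+β²)·TP / ((1+β²)·TP + β²·FN + FP), with β²=4
= 5·169 / (5·169 + 4·91 + 204) = 0.5980

0.5980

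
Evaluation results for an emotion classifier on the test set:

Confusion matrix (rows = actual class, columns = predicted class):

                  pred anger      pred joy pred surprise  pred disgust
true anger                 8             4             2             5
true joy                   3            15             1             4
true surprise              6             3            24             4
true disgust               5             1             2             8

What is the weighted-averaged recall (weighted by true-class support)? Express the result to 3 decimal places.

Per-class recall (TP/(TP+FN)):
  anger: TP=8, FN=4+2+5=11 → 8/19 = 0.4211
  joy: TP=15, FN=3+1+4=8 → 15/23 = 0.6522
  surprise: TP=24, FN=6+3+4=13 → 24/37 = 0.6486
  disgust: TP=8, FN=5+1+2=8 → 8/16 = 0.5000
Weighted-recall = Σ (supportᵢ/N)·recallᵢ with N=95: (19/95)·0.4211 + (23/95)·0.6522 + (37/95)·0.6486 + (16/95)·0.5000 = 0.579

0.579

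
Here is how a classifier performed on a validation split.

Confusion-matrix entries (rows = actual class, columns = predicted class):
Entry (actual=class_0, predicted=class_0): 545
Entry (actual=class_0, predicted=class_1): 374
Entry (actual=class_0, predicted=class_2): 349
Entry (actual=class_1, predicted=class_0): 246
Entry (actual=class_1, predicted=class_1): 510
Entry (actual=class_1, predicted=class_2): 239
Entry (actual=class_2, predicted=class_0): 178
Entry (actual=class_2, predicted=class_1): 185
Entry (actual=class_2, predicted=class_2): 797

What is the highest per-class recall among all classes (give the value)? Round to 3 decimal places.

0.687

Per-class recall (TP/(TP+FN)):
  class_0: TP=545, FN=374+349=723 → 545/1268 = 0.4298
  class_1: TP=510, FN=246+239=485 → 510/995 = 0.5126
  class_2: TP=797, FN=178+185=363 → 797/1160 = 0.6871
Highest is class 'class_2' with recall = 0.687.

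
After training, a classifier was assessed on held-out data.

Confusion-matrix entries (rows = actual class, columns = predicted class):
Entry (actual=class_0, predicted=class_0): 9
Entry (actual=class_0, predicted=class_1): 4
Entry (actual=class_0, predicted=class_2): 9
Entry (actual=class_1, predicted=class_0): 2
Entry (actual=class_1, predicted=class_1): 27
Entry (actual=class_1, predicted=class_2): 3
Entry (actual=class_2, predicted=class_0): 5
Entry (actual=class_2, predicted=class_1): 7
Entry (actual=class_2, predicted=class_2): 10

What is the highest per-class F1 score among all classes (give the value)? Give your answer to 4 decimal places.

0.7714

Per-class F1 score (2·TP/(2·TP+FP+FN)):
  class_0: TP=9, FP=2+5=7, FN=4+9=13 → 18/38 = 0.47368
  class_1: TP=27, FP=4+7=11, FN=2+3=5 → 54/70 = 0.77143
  class_2: TP=10, FP=9+3=12, FN=5+7=12 → 20/44 = 0.45455
Highest is class 'class_1' with F1 score = 0.7714.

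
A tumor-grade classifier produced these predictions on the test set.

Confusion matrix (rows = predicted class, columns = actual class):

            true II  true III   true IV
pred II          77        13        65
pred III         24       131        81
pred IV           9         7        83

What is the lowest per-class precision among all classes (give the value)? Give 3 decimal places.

0.497

Per-class precision (TP/(TP+FP)):
  II: TP=77, FP=13+65=78 → 77/155 = 0.4968
  III: TP=131, FP=24+81=105 → 131/236 = 0.5551
  IV: TP=83, FP=9+7=16 → 83/99 = 0.8384
Lowest is class 'II' with precision = 0.497.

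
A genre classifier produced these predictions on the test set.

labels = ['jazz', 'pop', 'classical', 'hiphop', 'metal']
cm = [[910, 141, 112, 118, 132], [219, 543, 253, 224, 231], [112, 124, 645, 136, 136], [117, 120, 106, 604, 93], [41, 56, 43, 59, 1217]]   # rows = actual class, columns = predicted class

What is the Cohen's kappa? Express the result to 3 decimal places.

0.503

Observed agreement pₒ = trace/N = 3919/6492 = 0.6037
Expected agreement pₑ = Σ (rowᵢ·colᵢ)/N² = (1413·1399 + 1470·984 + 1153·1159 + 1040·1141 + 1416·1809)/6492² = 0.2019
κ = (pₒ − pₑ)/(1 − pₑ) = (0.6037 − 0.2019)/(1 − 0.2019) = 0.503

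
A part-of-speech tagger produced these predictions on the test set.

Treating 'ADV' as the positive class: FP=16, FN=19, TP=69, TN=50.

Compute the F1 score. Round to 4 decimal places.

Precision = TP/(TP+FP) = 69/85 = 0.8118
Recall = TP/(TP+FN) = 69/88 = 0.7841
F1 = 2·TP/(2·TP+FP+FN) = 138/173 = 0.7977

0.7977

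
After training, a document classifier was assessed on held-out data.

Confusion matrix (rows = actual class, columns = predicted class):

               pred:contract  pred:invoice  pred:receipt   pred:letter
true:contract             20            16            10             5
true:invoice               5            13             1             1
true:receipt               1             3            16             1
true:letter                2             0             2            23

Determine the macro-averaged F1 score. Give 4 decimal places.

Per-class F1 score (2·TP/(2·TP+FP+FN)):
  contract: TP=20, FP=5+1+2=8, FN=16+10+5=31 → 40/79 = 0.50633
  invoice: TP=13, FP=16+3+0=19, FN=5+1+1=7 → 26/52 = 0.50000
  receipt: TP=16, FP=10+1+2=13, FN=1+3+1=5 → 32/50 = 0.64000
  letter: TP=23, FP=5+1+1=7, FN=2+0+2=4 → 46/57 = 0.80702
Macro-F1 score = mean = (0.50633 + 0.50000 + 0.64000 + 0.80702) / 4 = 0.6133

0.6133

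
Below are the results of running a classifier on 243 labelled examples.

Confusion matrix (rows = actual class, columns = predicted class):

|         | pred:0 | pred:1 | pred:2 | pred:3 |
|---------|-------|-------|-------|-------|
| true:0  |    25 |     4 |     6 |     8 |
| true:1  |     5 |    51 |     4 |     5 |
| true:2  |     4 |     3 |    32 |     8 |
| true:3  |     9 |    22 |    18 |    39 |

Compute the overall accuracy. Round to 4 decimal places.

0.6049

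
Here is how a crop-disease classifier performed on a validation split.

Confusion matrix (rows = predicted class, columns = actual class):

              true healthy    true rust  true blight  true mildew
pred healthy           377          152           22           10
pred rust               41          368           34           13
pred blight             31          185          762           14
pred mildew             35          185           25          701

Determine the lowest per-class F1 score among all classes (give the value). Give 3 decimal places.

0.547

Per-class F1 score (2·TP/(2·TP+FP+FN)):
  healthy: TP=377, FP=152+22+10=184, FN=41+31+35=107 → 754/1045 = 0.7215
  rust: TP=368, FP=41+34+13=88, FN=152+185+185=522 → 736/1346 = 0.5468
  blight: TP=762, FP=31+185+14=230, FN=22+34+25=81 → 1524/1835 = 0.8305
  mildew: TP=701, FP=35+185+25=245, FN=10+13+14=37 → 1402/1684 = 0.8325
Lowest is class 'rust' with F1 score = 0.547.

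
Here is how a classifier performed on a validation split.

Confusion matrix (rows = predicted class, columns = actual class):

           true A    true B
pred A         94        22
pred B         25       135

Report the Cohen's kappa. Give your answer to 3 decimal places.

Observed agreement pₒ = trace/N = 229/276 = 0.8297
Expected agreement pₑ = Σ (rowᵢ·colᵢ)/N² = (119·116 + 157·160)/276² = 0.5110
κ = (pₒ − pₑ)/(1 − pₑ) = (0.8297 − 0.5110)/(1 − 0.5110) = 0.652

0.652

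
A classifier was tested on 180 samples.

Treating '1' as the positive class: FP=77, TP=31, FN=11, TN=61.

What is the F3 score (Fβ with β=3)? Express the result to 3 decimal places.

0.638

Fβ = (1+β²)·TP / ((1+β²)·TP + β²·FN + FP), with β²=9
= 10·31 / (10·31 + 9·11 + 77) = 0.638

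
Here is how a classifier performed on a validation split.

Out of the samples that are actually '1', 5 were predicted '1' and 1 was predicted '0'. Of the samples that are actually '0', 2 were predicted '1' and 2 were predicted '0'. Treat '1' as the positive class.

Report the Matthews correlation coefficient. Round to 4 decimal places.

0.3563

MCC = (TP·TN − FP·FN) / √((TP+FP)(TP+FN)(TN+FP)(TN+FN))
Numerator = 5·2 − 2·1 = 8
Denominator = √(7·6·4·3) = √504 = 22.4499
MCC = 8 / 22.4499 = 0.3563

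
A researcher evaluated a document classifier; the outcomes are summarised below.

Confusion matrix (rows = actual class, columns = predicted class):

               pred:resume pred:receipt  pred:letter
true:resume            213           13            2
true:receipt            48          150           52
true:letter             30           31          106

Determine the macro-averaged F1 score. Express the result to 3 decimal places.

0.715

Per-class F1 score (2·TP/(2·TP+FP+FN)):
  resume: TP=213, FP=48+30=78, FN=13+2=15 → 426/519 = 0.8208
  receipt: TP=150, FP=13+31=44, FN=48+52=100 → 300/444 = 0.6757
  letter: TP=106, FP=2+52=54, FN=30+31=61 → 212/327 = 0.6483
Macro-F1 score = mean = (0.8208 + 0.6757 + 0.6483) / 3 = 0.715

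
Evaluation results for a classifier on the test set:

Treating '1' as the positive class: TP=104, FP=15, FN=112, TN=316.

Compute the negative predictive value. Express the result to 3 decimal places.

0.738

NPV = TN/(TN+FN) = 316/(316+112) = 0.738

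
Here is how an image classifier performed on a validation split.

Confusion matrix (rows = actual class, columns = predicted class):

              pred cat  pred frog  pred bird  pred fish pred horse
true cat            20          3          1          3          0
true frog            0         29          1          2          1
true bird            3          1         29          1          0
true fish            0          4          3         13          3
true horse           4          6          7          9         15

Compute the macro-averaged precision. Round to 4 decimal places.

0.6752

Per-class precision (TP/(TP+FP)):
  cat: TP=20, FP=0+3+0+4=7 → 20/27 = 0.74074
  frog: TP=29, FP=3+1+4+6=14 → 29/43 = 0.67442
  bird: TP=29, FP=1+1+3+7=12 → 29/41 = 0.70732
  fish: TP=13, FP=3+2+1+9=15 → 13/28 = 0.46429
  horse: TP=15, FP=0+1+0+3=4 → 15/19 = 0.78947
Macro-precision = mean = (0.74074 + 0.67442 + 0.70732 + 0.46429 + 0.78947) / 5 = 0.6752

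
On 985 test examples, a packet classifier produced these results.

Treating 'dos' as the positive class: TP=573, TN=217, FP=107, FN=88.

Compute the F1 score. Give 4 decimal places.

Precision = TP/(TP+FP) = 573/680 = 0.8426
Recall = TP/(TP+FN) = 573/661 = 0.8669
F1 = 2·TP/(2·TP+FP+FN) = 1146/1341 = 0.8546

0.8546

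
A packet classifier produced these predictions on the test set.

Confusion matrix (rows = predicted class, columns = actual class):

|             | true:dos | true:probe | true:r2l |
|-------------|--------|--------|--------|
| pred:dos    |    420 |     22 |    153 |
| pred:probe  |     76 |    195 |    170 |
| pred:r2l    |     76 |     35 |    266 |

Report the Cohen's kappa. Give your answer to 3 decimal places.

Observed agreement pₒ = trace/N = 881/1413 = 0.6235
Expected agreement pₑ = Σ (rowᵢ·colᵢ)/N² = (572·595 + 252·441 + 589·377)/1413² = 0.3373
κ = (pₒ − pₑ)/(1 − pₑ) = (0.6235 − 0.3373)/(1 − 0.3373) = 0.432

0.432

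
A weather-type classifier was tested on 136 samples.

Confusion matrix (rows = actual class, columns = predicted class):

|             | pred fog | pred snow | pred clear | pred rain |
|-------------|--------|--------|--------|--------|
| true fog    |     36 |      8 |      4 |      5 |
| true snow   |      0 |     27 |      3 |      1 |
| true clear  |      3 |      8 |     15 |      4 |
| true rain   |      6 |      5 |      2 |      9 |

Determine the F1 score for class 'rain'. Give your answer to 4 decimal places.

0.4390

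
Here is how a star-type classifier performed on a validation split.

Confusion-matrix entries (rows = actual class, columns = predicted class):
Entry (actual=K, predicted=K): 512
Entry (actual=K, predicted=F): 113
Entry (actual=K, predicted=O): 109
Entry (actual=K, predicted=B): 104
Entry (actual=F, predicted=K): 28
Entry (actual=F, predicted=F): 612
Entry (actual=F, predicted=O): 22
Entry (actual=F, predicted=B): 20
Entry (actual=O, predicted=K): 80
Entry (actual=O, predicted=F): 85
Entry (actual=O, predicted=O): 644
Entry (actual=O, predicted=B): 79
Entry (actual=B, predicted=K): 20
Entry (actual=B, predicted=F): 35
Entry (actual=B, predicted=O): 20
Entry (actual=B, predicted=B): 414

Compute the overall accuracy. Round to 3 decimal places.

Accuracy = trace / total = (512+612+644+414=2182) / 2897 = 2182/2897 = 0.753

0.753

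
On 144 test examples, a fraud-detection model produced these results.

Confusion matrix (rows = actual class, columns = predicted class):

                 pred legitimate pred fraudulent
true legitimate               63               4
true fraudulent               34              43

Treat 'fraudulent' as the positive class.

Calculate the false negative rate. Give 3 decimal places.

0.442

FNR = FN/(FN+TP) = 34/(34+43) = 0.442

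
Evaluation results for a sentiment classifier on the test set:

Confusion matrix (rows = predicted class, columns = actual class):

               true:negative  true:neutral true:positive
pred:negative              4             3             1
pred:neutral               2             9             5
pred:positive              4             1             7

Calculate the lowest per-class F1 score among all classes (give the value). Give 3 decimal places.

Per-class F1 score (2·TP/(2·TP+FP+FN)):
  negative: TP=4, FP=3+1=4, FN=2+4=6 → 8/18 = 0.4444
  neutral: TP=9, FP=2+5=7, FN=3+1=4 → 18/29 = 0.6207
  positive: TP=7, FP=4+1=5, FN=1+5=6 → 14/25 = 0.5600
Lowest is class 'negative' with F1 score = 0.444.

0.444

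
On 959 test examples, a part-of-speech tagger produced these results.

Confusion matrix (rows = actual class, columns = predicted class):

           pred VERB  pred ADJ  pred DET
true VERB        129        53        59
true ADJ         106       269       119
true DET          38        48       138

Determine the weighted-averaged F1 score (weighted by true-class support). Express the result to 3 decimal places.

0.566

Per-class F1 score (2·TP/(2·TP+FP+FN)):
  VERB: TP=129, FP=106+38=144, FN=53+59=112 → 258/514 = 0.5019
  ADJ: TP=269, FP=53+48=101, FN=106+119=225 → 538/864 = 0.6227
  DET: TP=138, FP=59+119=178, FN=38+48=86 → 276/540 = 0.5111
Weighted-F1 score = Σ (supportᵢ/N)·F1 scoreᵢ with N=959: (241/959)·0.5019 + (494/959)·0.6227 + (224/959)·0.5111 = 0.566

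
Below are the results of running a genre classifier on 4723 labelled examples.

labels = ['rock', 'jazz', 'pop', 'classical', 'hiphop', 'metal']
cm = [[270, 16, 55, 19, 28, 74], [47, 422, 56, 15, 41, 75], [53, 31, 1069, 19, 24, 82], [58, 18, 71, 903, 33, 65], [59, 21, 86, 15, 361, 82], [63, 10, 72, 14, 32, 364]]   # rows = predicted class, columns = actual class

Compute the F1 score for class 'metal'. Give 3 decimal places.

0.561

F1 score = 2·TP/(2·TP+FP+FN).
metal: TP=364, FP=63+10+72+14+32=191, FN=74+75+82+65+82=378 → 728/1297 = 0.5613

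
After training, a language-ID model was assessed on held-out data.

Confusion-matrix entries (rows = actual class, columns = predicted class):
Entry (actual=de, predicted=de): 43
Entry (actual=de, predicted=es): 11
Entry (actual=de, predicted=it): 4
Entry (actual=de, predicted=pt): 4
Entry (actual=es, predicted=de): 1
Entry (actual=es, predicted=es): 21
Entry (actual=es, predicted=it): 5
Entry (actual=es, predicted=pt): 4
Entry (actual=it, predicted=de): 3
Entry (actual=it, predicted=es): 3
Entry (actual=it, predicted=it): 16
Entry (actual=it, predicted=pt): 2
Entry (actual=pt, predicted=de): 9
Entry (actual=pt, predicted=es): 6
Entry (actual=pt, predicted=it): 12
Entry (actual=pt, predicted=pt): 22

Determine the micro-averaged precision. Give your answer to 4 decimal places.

0.6145

Micro-averaging pools counts across classes: ΣTP=102, ΣFP=64, ΣFN=64.
Micro-precision = TP/(TP+FP) on pooled counts = 0.6145 (equals overall accuracy in single-label multiclass).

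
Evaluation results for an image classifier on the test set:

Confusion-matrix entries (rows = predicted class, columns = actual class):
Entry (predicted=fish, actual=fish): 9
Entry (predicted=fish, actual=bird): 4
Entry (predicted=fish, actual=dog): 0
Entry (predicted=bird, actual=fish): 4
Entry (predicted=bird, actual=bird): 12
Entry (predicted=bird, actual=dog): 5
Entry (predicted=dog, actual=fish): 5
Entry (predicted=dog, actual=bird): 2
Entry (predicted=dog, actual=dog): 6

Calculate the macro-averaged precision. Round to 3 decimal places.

0.575

Per-class precision (TP/(TP+FP)):
  fish: TP=9, FP=4+0=4 → 9/13 = 0.6923
  bird: TP=12, FP=4+5=9 → 12/21 = 0.5714
  dog: TP=6, FP=5+2=7 → 6/13 = 0.4615
Macro-precision = mean = (0.6923 + 0.5714 + 0.4615) / 3 = 0.575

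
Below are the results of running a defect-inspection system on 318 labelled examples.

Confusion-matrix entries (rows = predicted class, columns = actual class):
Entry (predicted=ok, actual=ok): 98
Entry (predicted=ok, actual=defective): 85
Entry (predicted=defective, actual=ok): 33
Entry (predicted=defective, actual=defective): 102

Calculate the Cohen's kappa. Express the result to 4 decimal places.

0.2771

Observed agreement pₒ = trace/N = 200/318 = 0.62893
Expected agreement pₑ = Σ (rowᵢ·colᵢ)/N² = (131·183 + 187·135)/318² = 0.48671
κ = (pₒ − pₑ)/(1 − pₑ) = (0.62893 − 0.48671)/(1 − 0.48671) = 0.2771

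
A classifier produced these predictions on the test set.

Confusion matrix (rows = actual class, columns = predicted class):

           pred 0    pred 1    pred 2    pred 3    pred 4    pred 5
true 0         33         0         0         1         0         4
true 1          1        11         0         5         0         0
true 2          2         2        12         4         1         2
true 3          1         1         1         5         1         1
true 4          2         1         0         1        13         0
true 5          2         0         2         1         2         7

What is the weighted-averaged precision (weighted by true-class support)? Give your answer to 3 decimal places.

Per-class precision (TP/(TP+FP)):
  0: TP=33, FP=1+2+1+2+2=8 → 33/41 = 0.8049
  1: TP=11, FP=0+2+1+1+0=4 → 11/15 = 0.7333
  2: TP=12, FP=0+0+1+0+2=3 → 12/15 = 0.8000
  3: TP=5, FP=1+5+4+1+1=12 → 5/17 = 0.2941
  4: TP=13, FP=0+0+1+1+2=4 → 13/17 = 0.7647
  5: TP=7, FP=4+0+2+1+0=7 → 7/14 = 0.5000
Weighted-precision = Σ (supportᵢ/N)·precisionᵢ with N=119: (38/119)·0.8049 + (17/119)·0.7333 + (23/119)·0.8000 + (10/119)·0.2941 + (17/119)·0.7647 + (14/119)·0.5000 = 0.709

0.709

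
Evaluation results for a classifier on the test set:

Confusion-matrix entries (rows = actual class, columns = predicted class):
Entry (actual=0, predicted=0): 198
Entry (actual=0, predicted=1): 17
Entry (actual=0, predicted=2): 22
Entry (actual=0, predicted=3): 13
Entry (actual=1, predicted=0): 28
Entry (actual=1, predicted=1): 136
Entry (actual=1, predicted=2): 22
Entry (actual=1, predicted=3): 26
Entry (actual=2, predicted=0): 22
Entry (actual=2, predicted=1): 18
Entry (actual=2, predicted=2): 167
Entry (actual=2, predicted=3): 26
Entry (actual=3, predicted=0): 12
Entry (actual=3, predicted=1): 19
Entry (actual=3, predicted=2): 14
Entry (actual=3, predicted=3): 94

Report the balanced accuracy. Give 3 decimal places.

Balanced accuracy = mean of per-class recall.
  0: recall = 198/250 = 0.7920
  1: recall = 136/212 = 0.6415
  2: recall = 167/233 = 0.7167
  3: recall = 94/139 = 0.6763
Mean = (0.7920 + 0.6415 + 0.7167 + 0.6763) / 4 = 0.707

0.707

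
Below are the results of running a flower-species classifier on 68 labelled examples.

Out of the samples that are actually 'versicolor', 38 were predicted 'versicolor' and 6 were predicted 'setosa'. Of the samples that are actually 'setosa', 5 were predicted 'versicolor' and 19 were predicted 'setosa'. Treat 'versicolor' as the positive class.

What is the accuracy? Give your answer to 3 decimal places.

0.838

Accuracy = (TP+TN)/N = (38+19)/68 = 0.838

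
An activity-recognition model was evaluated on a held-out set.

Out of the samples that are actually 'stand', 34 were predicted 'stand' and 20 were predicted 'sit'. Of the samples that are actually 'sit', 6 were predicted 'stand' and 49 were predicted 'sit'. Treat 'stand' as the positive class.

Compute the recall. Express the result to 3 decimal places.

0.630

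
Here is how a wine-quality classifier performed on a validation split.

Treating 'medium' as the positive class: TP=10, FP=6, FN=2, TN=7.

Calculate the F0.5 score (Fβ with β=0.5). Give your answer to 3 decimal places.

0.658

Fβ = (1+β²)·TP / ((1+β²)·TP + β²·FN + FP), with β²=1/4
= 1.25·10 / (1.25·10 + 0.25·2 + 6) = 0.658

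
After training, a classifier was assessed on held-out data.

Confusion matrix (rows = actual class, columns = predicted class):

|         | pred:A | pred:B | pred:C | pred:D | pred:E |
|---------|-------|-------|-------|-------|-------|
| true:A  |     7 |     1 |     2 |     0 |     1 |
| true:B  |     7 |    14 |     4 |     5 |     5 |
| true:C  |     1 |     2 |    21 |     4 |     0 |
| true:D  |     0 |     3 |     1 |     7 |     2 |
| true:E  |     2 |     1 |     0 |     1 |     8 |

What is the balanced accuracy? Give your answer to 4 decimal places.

0.5983

Balanced accuracy = mean of per-class recall.
  A: recall = 7/11 = 0.63636
  B: recall = 14/35 = 0.40000
  C: recall = 21/28 = 0.75000
  D: recall = 7/13 = 0.53846
  E: recall = 8/12 = 0.66667
Mean = (0.63636 + 0.40000 + 0.75000 + 0.53846 + 0.66667) / 5 = 0.5983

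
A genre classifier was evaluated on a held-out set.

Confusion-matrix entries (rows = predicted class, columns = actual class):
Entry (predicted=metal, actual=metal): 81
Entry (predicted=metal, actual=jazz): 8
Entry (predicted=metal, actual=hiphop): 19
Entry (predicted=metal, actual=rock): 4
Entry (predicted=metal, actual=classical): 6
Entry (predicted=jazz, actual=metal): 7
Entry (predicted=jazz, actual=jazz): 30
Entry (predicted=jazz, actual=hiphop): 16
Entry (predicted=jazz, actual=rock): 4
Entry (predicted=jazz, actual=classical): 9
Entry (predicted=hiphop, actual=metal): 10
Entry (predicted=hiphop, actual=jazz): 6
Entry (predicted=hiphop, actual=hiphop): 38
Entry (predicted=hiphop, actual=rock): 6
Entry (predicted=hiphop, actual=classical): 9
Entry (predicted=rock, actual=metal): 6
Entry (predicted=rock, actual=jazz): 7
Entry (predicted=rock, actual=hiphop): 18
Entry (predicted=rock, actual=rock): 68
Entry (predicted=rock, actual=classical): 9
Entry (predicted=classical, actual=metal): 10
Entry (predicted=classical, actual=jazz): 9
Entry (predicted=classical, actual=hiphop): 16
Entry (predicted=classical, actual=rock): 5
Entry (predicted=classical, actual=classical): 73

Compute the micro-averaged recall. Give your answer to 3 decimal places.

Micro-averaging pools counts across classes: ΣTP=290, ΣFP=184, ΣFN=184.
Micro-recall = TP/(TP+FN) on pooled counts = 0.612 (equals overall accuracy in single-label multiclass).

0.612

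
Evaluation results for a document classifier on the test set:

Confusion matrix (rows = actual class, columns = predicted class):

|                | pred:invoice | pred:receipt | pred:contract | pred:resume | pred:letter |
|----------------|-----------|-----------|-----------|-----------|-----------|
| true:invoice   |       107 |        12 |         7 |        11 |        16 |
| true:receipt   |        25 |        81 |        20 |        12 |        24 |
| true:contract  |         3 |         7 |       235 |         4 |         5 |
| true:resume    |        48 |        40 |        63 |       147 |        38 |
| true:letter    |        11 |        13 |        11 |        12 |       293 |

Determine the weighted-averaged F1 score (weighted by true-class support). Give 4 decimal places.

0.6807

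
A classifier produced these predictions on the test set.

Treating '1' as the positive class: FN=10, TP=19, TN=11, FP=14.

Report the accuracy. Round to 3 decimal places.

0.556

Accuracy = (TP+TN)/N = (19+11)/54 = 0.556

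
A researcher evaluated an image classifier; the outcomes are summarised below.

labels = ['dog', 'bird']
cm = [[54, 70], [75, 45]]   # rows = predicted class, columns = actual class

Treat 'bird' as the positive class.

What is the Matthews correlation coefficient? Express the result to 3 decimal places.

MCC = (TP·TN − FP·FN) / √((TP+FP)(TP+FN)(TN+FP)(TN+FN))
Numerator = 45·54 − 75·70 = -2820
Denominator = √(120·115·129·124) = √220744800 = 14857.4830
MCC = -2820 / 14857.4830 = -0.190

-0.190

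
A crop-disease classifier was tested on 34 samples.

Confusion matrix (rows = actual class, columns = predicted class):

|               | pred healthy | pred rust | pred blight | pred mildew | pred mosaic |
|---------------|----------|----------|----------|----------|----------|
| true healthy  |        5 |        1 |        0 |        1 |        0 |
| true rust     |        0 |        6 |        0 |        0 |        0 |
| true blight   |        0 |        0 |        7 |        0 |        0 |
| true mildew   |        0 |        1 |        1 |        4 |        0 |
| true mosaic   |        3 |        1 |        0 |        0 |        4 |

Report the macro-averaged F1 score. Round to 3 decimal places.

0.759

Per-class F1 score (2·TP/(2·TP+FP+FN)):
  healthy: TP=5, FP=0+0+0+3=3, FN=1+0+1+0=2 → 10/15 = 0.6667
  rust: TP=6, FP=1+0+1+1=3, FN=0+0+0+0=0 → 12/15 = 0.8000
  blight: TP=7, FP=0+0+1+0=1, FN=0+0+0+0=0 → 14/15 = 0.9333
  mildew: TP=4, FP=1+0+0+0=1, FN=0+1+1+0=2 → 8/11 = 0.7273
  mosaic: TP=4, FP=0+0+0+0=0, FN=3+1+0+0=4 → 8/12 = 0.6667
Macro-F1 score = mean = (0.6667 + 0.8000 + 0.9333 + 0.7273 + 0.6667) / 5 = 0.759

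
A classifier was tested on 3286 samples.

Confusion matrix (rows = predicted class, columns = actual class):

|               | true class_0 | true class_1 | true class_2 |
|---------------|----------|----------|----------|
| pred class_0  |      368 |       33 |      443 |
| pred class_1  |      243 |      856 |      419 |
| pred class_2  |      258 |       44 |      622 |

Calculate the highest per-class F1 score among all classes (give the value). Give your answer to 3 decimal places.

Per-class F1 score (2·TP/(2·TP+FP+FN)):
  class_0: TP=368, FP=33+443=476, FN=243+258=501 → 736/1713 = 0.4297
  class_1: TP=856, FP=243+419=662, FN=33+44=77 → 1712/2451 = 0.6985
  class_2: TP=622, FP=258+44=302, FN=443+419=862 → 1244/2408 = 0.5166
Highest is class 'class_1' with F1 score = 0.698.

0.698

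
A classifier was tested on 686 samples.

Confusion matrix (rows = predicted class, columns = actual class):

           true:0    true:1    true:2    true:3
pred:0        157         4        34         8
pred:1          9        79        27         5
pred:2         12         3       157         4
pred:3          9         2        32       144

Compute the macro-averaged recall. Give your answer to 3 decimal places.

Per-class recall (TP/(TP+FN)):
  0: TP=157, FN=9+12+9=30 → 157/187 = 0.8396
  1: TP=79, FN=4+3+2=9 → 79/88 = 0.8977
  2: TP=157, FN=34+27+32=93 → 157/250 = 0.6280
  3: TP=144, FN=8+5+4=17 → 144/161 = 0.8944
Macro-recall = mean = (0.8396 + 0.8977 + 0.6280 + 0.8944) / 4 = 0.815

0.815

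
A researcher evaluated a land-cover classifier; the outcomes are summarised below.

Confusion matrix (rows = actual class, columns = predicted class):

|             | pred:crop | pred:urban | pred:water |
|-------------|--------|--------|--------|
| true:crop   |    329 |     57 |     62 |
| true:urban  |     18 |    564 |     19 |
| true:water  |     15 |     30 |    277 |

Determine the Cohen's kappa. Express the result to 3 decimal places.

Observed agreement pₒ = trace/N = 1170/1371 = 0.8534
Expected agreement pₑ = Σ (rowᵢ·colᵢ)/N² = (448·362 + 601·651 + 322·358)/1371² = 0.3558
κ = (pₒ − pₑ)/(1 − pₑ) = (0.8534 − 0.3558)/(1 − 0.3558) = 0.772

0.772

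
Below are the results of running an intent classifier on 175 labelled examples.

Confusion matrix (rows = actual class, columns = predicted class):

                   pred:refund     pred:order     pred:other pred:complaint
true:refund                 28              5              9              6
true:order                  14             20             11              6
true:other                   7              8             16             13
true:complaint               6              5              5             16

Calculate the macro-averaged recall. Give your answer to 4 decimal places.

Per-class recall (TP/(TP+FN)):
  refund: TP=28, FN=5+9+6=20 → 28/48 = 0.58333
  order: TP=20, FN=14+11+6=31 → 20/51 = 0.39216
  other: TP=16, FN=7+8+13=28 → 16/44 = 0.36364
  complaint: TP=16, FN=6+5+5=16 → 16/32 = 0.50000
Macro-recall = mean = (0.58333 + 0.39216 + 0.36364 + 0.50000) / 4 = 0.4598

0.4598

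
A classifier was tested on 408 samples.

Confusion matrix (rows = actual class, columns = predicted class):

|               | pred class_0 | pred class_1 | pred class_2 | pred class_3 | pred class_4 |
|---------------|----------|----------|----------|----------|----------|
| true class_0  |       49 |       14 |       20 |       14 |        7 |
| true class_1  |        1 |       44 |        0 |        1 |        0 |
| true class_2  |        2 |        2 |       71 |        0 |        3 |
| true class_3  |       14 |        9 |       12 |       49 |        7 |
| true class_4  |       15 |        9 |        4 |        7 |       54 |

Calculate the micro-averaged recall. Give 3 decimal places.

Micro-averaging pools counts across classes: ΣTP=267, ΣFP=141, ΣFN=141.
Micro-recall = TP/(TP+FN) on pooled counts = 0.654 (equals overall accuracy in single-label multiclass).

0.654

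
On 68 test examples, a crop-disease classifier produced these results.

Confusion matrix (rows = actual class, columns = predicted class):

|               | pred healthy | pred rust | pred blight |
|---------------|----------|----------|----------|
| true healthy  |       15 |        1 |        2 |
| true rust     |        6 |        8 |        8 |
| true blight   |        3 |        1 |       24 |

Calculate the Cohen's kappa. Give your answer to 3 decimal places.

0.527

Observed agreement pₒ = trace/N = 47/68 = 0.6912
Expected agreement pₑ = Σ (rowᵢ·colᵢ)/N² = (18·24 + 22·10 + 28·34)/68² = 0.3469
κ = (pₒ − pₑ)/(1 − pₑ) = (0.6912 − 0.3469)/(1 − 0.3469) = 0.527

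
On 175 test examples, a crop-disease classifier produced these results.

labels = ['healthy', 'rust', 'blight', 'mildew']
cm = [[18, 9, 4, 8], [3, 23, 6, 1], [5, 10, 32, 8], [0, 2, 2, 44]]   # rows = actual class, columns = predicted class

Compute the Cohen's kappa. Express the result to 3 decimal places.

0.555

Observed agreement pₒ = trace/N = 117/175 = 0.6686
Expected agreement pₑ = Σ (rowᵢ·colᵢ)/N² = (39·26 + 33·44 + 55·44 + 48·61)/175² = 0.2552
κ = (pₒ − pₑ)/(1 − pₑ) = (0.6686 − 0.2552)/(1 − 0.2552) = 0.555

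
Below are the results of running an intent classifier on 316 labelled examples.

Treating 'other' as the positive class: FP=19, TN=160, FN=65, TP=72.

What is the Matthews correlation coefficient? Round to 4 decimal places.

0.4590

MCC = (TP·TN − FP·FN) / √((TP+FP)(TP+FN)(TN+FP)(TN+FN))
Numerator = 72·160 − 19·65 = 10285
Denominator = √(91·137·179·225) = √502108425 = 22407.7760
MCC = 10285 / 22407.7760 = 0.4590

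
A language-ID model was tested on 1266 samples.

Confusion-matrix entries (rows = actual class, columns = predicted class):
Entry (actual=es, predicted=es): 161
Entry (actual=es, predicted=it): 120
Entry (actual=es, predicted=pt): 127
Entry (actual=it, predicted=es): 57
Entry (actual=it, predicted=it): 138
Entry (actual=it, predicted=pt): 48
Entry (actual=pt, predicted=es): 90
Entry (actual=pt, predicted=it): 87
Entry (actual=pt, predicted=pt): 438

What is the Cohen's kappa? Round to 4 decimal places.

0.3410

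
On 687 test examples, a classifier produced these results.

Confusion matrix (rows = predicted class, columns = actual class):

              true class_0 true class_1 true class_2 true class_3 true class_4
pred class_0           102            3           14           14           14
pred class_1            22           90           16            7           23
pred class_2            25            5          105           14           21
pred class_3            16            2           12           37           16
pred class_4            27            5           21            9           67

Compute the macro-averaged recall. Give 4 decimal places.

0.5891

Per-class recall (TP/(TP+FN)):
  class_0: TP=102, FN=22+25+16+27=90 → 102/192 = 0.53125
  class_1: TP=90, FN=3+5+2+5=15 → 90/105 = 0.85714
  class_2: TP=105, FN=14+16+12+21=63 → 105/168 = 0.62500
  class_3: TP=37, FN=14+7+14+9=44 → 37/81 = 0.45679
  class_4: TP=67, FN=14+23+21+16=74 → 67/141 = 0.47518
Macro-recall = mean = (0.53125 + 0.85714 + 0.62500 + 0.45679 + 0.47518) / 5 = 0.5891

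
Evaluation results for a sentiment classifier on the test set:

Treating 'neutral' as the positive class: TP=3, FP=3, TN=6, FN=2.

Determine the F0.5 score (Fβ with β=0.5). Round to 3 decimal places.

0.517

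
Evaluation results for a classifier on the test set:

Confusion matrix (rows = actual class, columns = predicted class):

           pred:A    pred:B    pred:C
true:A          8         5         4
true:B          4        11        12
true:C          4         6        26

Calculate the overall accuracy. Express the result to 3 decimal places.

0.563

Accuracy = trace / total = (8+11+26=45) / 80 = 45/80 = 0.563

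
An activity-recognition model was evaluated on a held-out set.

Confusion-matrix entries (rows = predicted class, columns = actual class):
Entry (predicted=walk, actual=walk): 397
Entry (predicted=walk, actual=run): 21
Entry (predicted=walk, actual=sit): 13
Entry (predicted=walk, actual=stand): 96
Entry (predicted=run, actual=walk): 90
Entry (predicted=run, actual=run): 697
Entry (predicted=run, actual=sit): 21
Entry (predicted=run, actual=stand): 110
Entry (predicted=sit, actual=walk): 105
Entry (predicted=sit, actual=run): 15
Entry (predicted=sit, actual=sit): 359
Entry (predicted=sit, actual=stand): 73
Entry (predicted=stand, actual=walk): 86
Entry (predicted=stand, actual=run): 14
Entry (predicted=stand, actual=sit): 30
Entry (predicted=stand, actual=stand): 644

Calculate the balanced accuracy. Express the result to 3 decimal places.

Balanced accuracy = mean of per-class recall.
  walk: recall = 397/678 = 0.5855
  run: recall = 697/747 = 0.9331
  sit: recall = 359/423 = 0.8487
  stand: recall = 644/923 = 0.6977
Mean = (0.5855 + 0.9331 + 0.8487 + 0.6977) / 4 = 0.766

0.766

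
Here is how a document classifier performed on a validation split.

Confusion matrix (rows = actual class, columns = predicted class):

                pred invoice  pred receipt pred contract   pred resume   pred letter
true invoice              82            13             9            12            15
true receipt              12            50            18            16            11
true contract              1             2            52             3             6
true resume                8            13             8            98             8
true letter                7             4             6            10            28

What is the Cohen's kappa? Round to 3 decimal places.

0.530

Observed agreement pₒ = trace/N = 310/492 = 0.6301
Expected agreement pₑ = Σ (rowᵢ·colᵢ)/N² = (131·110 + 107·82 + 64·93 + 135·139 + 55·68)/492² = 0.2133
κ = (pₒ − pₑ)/(1 − pₑ) = (0.6301 − 0.2133)/(1 − 0.2133) = 0.530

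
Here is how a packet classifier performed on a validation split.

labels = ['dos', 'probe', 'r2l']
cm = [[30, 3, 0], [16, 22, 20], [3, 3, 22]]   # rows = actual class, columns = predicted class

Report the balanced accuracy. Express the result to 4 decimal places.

0.6914

Balanced accuracy = mean of per-class recall.
  dos: recall = 30/33 = 0.90909
  probe: recall = 22/58 = 0.37931
  r2l: recall = 22/28 = 0.78571
Mean = (0.90909 + 0.37931 + 0.78571) / 3 = 0.6914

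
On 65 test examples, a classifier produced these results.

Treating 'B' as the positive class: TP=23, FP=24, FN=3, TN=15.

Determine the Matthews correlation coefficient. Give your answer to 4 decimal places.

MCC = (TP·TN − FP·FN) / √((TP+FP)(TP+FN)(TN+FP)(TN+FN))
Numerator = 23·15 − 24·3 = 273
Denominator = √(47·26·39·18) = √857844 = 926.1987
MCC = 273 / 926.1987 = 0.2948

0.2948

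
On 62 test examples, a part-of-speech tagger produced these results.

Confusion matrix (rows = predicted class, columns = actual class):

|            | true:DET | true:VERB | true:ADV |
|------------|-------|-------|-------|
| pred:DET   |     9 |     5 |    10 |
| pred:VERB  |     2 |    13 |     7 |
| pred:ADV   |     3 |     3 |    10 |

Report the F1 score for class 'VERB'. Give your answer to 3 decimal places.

One-vs-rest for 'VERB': TP = diagonal; FP = other classes predicted 'VERB'; FN = 'VERB' predicted as other.
F1 score = 2·TP/(2·TP+FP+FN).
VERB: TP=13, FP=2+7=9, FN=5+3=8 → 26/43 = 0.6047

0.605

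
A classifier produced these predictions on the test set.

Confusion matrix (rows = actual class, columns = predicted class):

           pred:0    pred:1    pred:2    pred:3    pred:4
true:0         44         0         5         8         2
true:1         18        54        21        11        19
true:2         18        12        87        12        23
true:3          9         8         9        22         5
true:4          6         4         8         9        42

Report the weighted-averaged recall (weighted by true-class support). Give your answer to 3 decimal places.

Per-class recall (TP/(TP+FN)):
  0: TP=44, FN=0+5+8+2=15 → 44/59 = 0.7458
  1: TP=54, FN=18+21+11+19=69 → 54/123 = 0.4390
  2: TP=87, FN=18+12+12+23=65 → 87/152 = 0.5724
  3: TP=22, FN=9+8+9+5=31 → 22/53 = 0.4151
  4: TP=42, FN=6+4+8+9=27 → 42/69 = 0.6087
Weighted-recall = Σ (supportᵢ/N)·recallᵢ with N=456: (59/456)·0.7458 + (123/456)·0.4390 + (152/456)·0.5724 + (53/456)·0.4151 + (69/456)·0.6087 = 0.546

0.546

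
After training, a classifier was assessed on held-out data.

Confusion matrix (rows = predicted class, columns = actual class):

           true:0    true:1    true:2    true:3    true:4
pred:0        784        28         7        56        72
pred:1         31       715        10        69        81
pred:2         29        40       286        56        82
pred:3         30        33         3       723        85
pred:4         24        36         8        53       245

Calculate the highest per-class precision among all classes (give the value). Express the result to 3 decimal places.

Per-class precision (TP/(TP+FP)):
  0: TP=784, FP=28+7+56+72=163 → 784/947 = 0.8279
  1: TP=715, FP=31+10+69+81=191 → 715/906 = 0.7892
  2: TP=286, FP=29+40+56+82=207 → 286/493 = 0.5801
  3: TP=723, FP=30+33+3+85=151 → 723/874 = 0.8272
  4: TP=245, FP=24+36+8+53=121 → 245/366 = 0.6694
Highest is class '0' with precision = 0.828.

0.828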